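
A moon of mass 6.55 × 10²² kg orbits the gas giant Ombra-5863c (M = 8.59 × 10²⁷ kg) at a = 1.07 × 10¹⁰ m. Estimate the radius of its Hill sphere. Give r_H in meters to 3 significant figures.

r_H ≈ a (m/3M)^(1/3)
    = (1.07 × 10¹⁰) × (6.55 × 10²² / (3 × 8.59 × 10²⁷))^(1/3)
    = 1.46 × 10⁸ m

1.46 × 10⁸ m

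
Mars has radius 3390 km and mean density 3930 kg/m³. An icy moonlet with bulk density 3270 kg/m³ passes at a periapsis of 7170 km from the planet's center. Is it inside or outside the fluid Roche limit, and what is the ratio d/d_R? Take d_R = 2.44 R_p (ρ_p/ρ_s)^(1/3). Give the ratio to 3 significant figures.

inside; d/d_R ≈ 0.815

d_R = 2.44 × (3390 km) × (3930/3270)^(1/3) = 8794 km
d/d_R = (7170) / (8794) = 0.815
Since d/d_R < 1, the body is inside the Roche limit.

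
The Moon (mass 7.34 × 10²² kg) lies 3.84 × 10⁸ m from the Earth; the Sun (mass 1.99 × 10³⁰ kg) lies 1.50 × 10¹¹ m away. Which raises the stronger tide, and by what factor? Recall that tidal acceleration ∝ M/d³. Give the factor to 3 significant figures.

The Moon, by a factor of ≈ 2.20

Tidal acceleration ∝ M/d³, so compare M/d³ for each.
The Moon: (7.34 × 10²²) / (3.84 × 10⁸)³ = 1.296 × 10⁻³
The Sun: (1.99 × 10³⁰) / (1.50 × 10¹¹)³ = 5.896 × 10⁻⁴
Ratio (larger/smaller) = 2.20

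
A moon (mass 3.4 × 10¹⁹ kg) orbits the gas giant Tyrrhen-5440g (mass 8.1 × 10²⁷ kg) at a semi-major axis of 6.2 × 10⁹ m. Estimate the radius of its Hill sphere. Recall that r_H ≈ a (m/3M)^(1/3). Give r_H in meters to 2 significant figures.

r_H ≈ a (m/3M)^(1/3)
    = (6.2 × 10⁹) × (3.4 × 10¹⁹ / (3 × 8.1 × 10²⁷))^(1/3)
    = 6.9 × 10⁶ m

6.9 × 10⁶ m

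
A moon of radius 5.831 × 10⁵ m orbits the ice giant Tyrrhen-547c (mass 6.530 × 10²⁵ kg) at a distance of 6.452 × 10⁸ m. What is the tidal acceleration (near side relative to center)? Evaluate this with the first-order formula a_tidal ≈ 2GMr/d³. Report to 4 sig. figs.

1.892 × 10⁻⁵ m/s²

a_tidal = 2GMr/d³
        = 2 × (6.674 × 10⁻¹¹) × (6.530 × 10²⁵) × (5.831 × 10⁵) / (6.452 × 10⁸)³
        = 1.892 × 10⁻⁵ m/s²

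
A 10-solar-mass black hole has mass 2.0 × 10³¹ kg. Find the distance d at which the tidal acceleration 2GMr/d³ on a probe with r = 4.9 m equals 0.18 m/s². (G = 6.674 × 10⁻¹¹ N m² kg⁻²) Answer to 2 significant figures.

2GMr/d³ = a_tidal  ⇒  d = (2GMr / a_tidal)^(1/3)
d = (2 × 6.674×10⁻¹¹ × (2.0 × 10³¹) × (4.9) / (0.18))^(1/3)
  = 4.2 × 10⁷ m

4.2 × 10⁷ m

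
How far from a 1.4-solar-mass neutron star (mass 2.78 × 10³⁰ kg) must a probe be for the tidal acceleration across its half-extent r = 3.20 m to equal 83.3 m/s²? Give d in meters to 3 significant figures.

2.42 × 10⁶ m

2GMr/d³ = a_tidal  ⇒  d = (2GMr / a_tidal)^(1/3)
d = (2 × 6.674×10⁻¹¹ × (2.78 × 10³⁰) × (3.20) / (83.3))^(1/3)
  = 2.42 × 10⁶ m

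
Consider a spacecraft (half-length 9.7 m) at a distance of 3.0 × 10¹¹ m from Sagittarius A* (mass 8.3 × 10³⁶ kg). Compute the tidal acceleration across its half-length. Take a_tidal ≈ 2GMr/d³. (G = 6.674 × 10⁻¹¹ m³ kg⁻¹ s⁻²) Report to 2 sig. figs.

The tidal stretch is the gradient of GM/d² times the body's extent r, hence the 1/d³ dependence.
a_tidal = 2GMr/d³
        = 2 × (6.674 × 10⁻¹¹) × (8.3 × 10³⁶) × (9.7) / (3.0 × 10¹¹)³
        = 4.0 × 10⁻⁷ m/s²

4.0 × 10⁻⁷ m/s²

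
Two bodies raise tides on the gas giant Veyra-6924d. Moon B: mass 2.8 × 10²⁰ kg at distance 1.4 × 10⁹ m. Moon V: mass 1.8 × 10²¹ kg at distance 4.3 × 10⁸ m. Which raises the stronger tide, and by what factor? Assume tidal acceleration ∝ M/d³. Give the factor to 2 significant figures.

Moon V, by a factor of ≈ 220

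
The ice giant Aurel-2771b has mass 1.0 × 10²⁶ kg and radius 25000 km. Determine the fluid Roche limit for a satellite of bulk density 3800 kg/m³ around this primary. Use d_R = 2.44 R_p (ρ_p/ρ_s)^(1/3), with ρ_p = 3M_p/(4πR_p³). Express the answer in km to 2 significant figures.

ρ_p = 3M_p/(4πR_p³) = 3 × (1.0 × 10²⁶) / (4π × (2.5 × 10⁷ m)³) = 1500 kg/m³
d_R = 2.44 × 25000 km × (1500/3800)^(1/3)
    = 45000 km

45000 km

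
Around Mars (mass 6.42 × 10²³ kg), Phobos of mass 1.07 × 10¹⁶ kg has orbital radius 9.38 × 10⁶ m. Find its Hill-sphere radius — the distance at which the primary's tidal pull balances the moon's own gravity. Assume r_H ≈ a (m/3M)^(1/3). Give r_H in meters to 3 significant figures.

r_H ≈ a (m/3M)^(1/3)
    = (9.38 × 10⁶) × (1.07 × 10¹⁶ / (3 × 6.42 × 10²³))^(1/3)
    = 1.66 × 10⁴ m

1.66 × 10⁴ m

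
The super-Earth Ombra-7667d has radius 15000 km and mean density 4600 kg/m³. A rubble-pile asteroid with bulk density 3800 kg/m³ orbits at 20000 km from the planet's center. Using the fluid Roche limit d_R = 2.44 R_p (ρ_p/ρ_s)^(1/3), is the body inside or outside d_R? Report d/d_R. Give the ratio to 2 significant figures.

d_R = 2.44 × (15000 km) × (4600/3800)^(1/3) = 39010 km
d/d_R = (20000) / (39010) = 0.51
Since d/d_R < 1, the body is inside the Roche limit.

inside; d/d_R ≈ 0.51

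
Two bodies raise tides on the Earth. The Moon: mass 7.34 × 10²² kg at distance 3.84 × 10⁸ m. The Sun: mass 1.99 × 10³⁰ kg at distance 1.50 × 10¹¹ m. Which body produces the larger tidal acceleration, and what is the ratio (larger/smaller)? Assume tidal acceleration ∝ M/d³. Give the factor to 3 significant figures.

The Moon, by a factor of ≈ 2.20

Tidal acceleration ∝ M/d³, so compare M/d³ for each.
The Moon: (7.34 × 10²²) / (3.84 × 10⁸)³ = 1.296 × 10⁻³
The Sun: (1.99 × 10³⁰) / (1.50 × 10¹¹)³ = 5.896 × 10⁻⁴
Ratio (larger/smaller) = 2.20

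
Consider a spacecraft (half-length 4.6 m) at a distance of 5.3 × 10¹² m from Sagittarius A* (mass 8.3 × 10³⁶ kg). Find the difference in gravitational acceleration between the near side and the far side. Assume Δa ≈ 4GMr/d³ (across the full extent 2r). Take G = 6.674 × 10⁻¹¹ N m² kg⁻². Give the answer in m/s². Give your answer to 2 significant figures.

6.8 × 10⁻¹¹ m/s²

Δa = 4GMr/d³
   = 4 × (6.674 × 10⁻¹¹) × (8.3 × 10³⁶) × (4.6) / (5.3 × 10¹²)³
   = 6.8 × 10⁻¹¹ m/s²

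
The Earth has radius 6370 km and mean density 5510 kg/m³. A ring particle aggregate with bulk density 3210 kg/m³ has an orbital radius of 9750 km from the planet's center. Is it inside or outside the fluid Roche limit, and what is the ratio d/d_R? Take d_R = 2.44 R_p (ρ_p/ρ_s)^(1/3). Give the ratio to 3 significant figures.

inside; d/d_R ≈ 0.524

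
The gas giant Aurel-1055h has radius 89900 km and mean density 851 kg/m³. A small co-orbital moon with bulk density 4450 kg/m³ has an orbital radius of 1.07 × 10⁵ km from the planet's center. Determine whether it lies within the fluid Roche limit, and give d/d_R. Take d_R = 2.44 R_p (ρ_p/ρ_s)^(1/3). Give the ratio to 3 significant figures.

inside; d/d_R ≈ 0.847

d_R = 2.44 × (89900 km) × (851/4450)^(1/3) = 1.264 × 10⁵ km
d/d_R = (1.07 × 10⁵) / (1.264 × 10⁵) = 0.847
Since d/d_R < 1, the body is inside the Roche limit.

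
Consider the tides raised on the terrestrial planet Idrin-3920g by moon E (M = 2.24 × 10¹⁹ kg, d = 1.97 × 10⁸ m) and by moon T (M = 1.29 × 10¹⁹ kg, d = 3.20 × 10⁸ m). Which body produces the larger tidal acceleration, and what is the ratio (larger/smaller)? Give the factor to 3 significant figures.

Moon E, by a factor of ≈ 7.44

The tide-raising term goes as M/d³ (the gradient of a 1/d² field).
Moon E: (2.24 × 10¹⁹) / (1.97 × 10⁸)³ = 2.930 × 10⁻⁶
Moon T: (1.29 × 10¹⁹) / (3.20 × 10⁸)³ = 3.937 × 10⁻⁷
Ratio (larger/smaller) = 7.44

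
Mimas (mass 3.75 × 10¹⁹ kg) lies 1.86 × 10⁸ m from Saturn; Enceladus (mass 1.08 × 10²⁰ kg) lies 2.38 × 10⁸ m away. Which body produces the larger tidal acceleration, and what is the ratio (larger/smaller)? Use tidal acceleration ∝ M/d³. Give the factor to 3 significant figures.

Compare M/d³ for the two perturbers:
Mimas: (3.75 × 10¹⁹) / (1.86 × 10⁸)³ = 5.828 × 10⁻⁶
Enceladus: (1.08 × 10²⁰) / (2.38 × 10⁸)³ = 8.011 × 10⁻⁶
Ratio (larger/smaller) = 1.37

Enceladus, by a factor of ≈ 1.37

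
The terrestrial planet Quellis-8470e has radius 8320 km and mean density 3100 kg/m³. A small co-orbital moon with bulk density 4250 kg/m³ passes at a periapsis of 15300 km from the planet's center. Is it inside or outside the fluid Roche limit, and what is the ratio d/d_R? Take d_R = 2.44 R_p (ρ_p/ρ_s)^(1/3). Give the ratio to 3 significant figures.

inside; d/d_R ≈ 0.837

d_R = 2.44 × (8320 km) × (3100/4250)^(1/3) = 18270 km
d/d_R = (15300) / (18270) = 0.837
Since d/d_R < 1, the body is inside the Roche limit.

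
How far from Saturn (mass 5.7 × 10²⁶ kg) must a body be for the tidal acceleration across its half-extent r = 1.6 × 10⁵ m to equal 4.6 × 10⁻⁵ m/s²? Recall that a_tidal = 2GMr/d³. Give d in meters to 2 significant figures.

6.4 × 10⁸ m

2GMr/d³ = a_tidal  ⇒  d = (2GMr / a_tidal)^(1/3)
d = (2 × 6.674×10⁻¹¹ × (5.7 × 10²⁶) × (1.6 × 10⁵) / (4.6 × 10⁻⁵))^(1/3)
  = 6.4 × 10⁸ m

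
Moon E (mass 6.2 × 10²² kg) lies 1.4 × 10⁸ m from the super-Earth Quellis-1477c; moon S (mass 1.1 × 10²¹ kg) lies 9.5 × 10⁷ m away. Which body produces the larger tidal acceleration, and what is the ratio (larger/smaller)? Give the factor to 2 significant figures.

Moon E, by a factor of ≈ 18

The tide-raising term goes as M/d³ (the gradient of a 1/d² field).
Moon E: (6.2 × 10²²) / (1.4 × 10⁸)³ = 2.259 × 10⁻²
Moon S: (1.1 × 10²¹) / (9.5 × 10⁷)³ = 1.283 × 10⁻³
Ratio (larger/smaller) = 18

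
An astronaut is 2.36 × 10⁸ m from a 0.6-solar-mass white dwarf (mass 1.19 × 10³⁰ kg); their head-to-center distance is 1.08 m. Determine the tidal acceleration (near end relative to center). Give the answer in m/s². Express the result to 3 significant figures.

Differencing GM/(d−r)² and GM/d² to first order in r/d gives 2GMr/d³.
a_tidal = 2GMr/d³
        = 2 × (6.674 × 10⁻¹¹) × (1.19 × 10³⁰) × (1.08) / (2.36 × 10⁸)³
        = 1.31 × 10⁻⁵ m/s²

1.31 × 10⁻⁵ m/s²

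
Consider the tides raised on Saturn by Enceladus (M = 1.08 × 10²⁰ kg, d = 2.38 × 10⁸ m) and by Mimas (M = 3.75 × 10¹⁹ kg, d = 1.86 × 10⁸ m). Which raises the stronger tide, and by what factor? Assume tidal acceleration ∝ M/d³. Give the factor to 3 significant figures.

Enceladus, by a factor of ≈ 1.37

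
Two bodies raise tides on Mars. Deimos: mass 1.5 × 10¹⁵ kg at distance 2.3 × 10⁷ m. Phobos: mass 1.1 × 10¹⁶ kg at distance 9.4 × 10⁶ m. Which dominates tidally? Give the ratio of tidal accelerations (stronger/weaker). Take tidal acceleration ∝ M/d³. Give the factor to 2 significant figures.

Phobos, by a factor of ≈ 110

The tide-raising term goes as M/d³ (the gradient of a 1/d² field).
Deimos: (1.5 × 10¹⁵) / (2.3 × 10⁷)³ = 1.233 × 10⁻⁷
Phobos: (1.1 × 10¹⁶) / (9.4 × 10⁶)³ = 1.324 × 10⁻⁵
Ratio (larger/smaller) = 110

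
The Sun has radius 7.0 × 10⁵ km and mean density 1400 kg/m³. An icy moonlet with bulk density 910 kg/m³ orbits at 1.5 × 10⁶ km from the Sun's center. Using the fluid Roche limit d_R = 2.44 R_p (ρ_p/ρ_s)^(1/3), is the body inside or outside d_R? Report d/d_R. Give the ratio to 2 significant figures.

d_R = 2.44 × (7.0 × 10⁵ km) × (1400/910)^(1/3) = 1.972 × 10⁶ km
d/d_R = (1.5 × 10⁶) / (1.972 × 10⁶) = 0.76
Since d/d_R < 1, the body is inside the Roche limit.

inside; d/d_R ≈ 0.76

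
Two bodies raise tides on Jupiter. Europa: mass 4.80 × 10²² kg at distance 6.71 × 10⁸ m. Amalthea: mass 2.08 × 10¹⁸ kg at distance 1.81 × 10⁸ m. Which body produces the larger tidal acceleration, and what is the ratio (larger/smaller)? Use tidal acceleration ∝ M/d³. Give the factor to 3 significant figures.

Tidal stretch scales as M/d³; compute that for each body.
Europa: (4.80 × 10²²) / (6.71 × 10⁸)³ = 1.589 × 10⁻⁴
Amalthea: (2.08 × 10¹⁸) / (1.81 × 10⁸)³ = 3.508 × 10⁻⁷
Ratio (larger/smaller) = 453

Europa, by a factor of ≈ 453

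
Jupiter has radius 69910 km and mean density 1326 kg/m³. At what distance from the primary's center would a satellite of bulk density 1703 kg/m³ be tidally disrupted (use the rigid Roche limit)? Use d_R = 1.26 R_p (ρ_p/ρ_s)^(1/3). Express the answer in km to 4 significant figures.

81040 km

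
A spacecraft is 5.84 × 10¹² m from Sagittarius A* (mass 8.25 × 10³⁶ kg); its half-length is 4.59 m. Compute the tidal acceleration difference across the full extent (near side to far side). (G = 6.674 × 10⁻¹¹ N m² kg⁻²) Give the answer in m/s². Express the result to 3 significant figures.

5.08 × 10⁻¹¹ m/s²

Δg = 4GMr/d³
   = 4 × (6.674 × 10⁻¹¹) × (8.25 × 10³⁶) × (4.59) / (5.84 × 10¹²)³
   = 5.08 × 10⁻¹¹ m/s²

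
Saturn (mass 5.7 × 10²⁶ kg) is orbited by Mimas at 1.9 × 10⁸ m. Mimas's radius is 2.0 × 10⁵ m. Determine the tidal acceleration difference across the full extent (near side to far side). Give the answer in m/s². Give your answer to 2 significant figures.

Differencing GM/(d−r)² and GM/(d+r)² to first order in r/d gives 4GMr/d³.
Δa = 4GMr/d³
   = 4 × (6.674 × 10⁻¹¹) × (5.7 × 10²⁶) × (2.0 × 10⁵) / (1.9 × 10⁸)³
   = 4.4 × 10⁻³ m/s²

4.4 × 10⁻³ m/s²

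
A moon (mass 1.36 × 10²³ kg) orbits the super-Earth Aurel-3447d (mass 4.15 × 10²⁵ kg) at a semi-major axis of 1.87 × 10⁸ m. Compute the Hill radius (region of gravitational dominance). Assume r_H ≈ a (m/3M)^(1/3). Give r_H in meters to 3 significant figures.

r_H ≈ a (m/3M)^(1/3)
    = (1.87 × 10⁸) × (1.36 × 10²³ / (3 × 4.15 × 10²⁵))^(1/3)
    = 1.93 × 10⁷ m

1.93 × 10⁷ m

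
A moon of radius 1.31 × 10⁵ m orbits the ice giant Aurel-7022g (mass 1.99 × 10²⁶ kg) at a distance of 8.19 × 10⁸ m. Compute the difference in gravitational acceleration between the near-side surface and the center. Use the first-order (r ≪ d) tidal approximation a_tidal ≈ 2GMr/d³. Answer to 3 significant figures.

6.33 × 10⁻⁶ m/s²

Δa = 2GMr/d³
   = 2 × (6.674 × 10⁻¹¹) × (1.99 × 10²⁶) × (1.31 × 10⁵) / (8.19 × 10⁸)³
   = 6.33 × 10⁻⁶ m/s²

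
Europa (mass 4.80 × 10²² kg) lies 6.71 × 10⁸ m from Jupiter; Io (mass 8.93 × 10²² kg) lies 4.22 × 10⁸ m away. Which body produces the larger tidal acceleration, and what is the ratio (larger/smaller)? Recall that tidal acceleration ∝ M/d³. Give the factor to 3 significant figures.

Compare M/d³ for the two perturbers:
Europa: (4.80 × 10²²) / (6.71 × 10⁸)³ = 1.589 × 10⁻⁴
Io: (8.93 × 10²²) / (4.22 × 10⁸)³ = 1.188 × 10⁻³
Ratio (larger/smaller) = 7.48

Io, by a factor of ≈ 7.48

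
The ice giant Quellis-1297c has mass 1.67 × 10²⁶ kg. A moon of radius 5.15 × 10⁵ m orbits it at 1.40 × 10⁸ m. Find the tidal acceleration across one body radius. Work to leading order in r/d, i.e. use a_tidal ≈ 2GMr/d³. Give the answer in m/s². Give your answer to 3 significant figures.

a_tidal = 2GMr/d³
        = 2 × (6.674 × 10⁻¹¹) × (1.67 × 10²⁶) × (5.15 × 10⁵) / (1.40 × 10⁸)³
        = 4.18 × 10⁻³ m/s²

4.18 × 10⁻³ m/s²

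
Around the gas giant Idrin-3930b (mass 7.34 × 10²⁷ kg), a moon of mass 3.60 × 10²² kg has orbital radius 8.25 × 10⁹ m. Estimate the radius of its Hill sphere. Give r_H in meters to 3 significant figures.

9.72 × 10⁷ m

r_H ≈ a (m/3M)^(1/3)
    = (8.25 × 10⁹) × (3.60 × 10²² / (3 × 7.34 × 10²⁷))^(1/3)
    = 9.72 × 10⁷ m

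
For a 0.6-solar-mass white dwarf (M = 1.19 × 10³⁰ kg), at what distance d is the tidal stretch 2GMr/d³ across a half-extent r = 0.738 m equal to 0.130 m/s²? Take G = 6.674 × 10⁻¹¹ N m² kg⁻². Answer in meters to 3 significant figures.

9.66 × 10⁶ m

2GMr/d³ = a_tidal  ⇒  d = (2GMr / a_tidal)^(1/3)
d = (2 × 6.674×10⁻¹¹ × (1.19 × 10³⁰) × (0.738) / (0.130))^(1/3)
  = 9.66 × 10⁶ m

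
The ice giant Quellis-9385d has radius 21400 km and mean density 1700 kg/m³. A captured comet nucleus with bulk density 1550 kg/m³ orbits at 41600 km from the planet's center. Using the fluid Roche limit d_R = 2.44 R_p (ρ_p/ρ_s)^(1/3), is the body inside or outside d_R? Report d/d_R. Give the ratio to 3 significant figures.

d_R = 2.44 × (21400 km) × (1700/1550)^(1/3) = 53850 km
d/d_R = (41600) / (53850) = 0.773
Since d/d_R < 1, the body is inside the Roche limit.

inside; d/d_R ≈ 0.773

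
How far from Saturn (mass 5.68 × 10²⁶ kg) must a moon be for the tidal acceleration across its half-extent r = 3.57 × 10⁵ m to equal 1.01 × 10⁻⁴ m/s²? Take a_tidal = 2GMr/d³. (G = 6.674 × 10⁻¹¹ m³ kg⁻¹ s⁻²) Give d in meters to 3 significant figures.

6.45 × 10⁸ m

2GMr/d³ = a_tidal  ⇒  d = (2GMr / a_tidal)^(1/3)
d = (2 × 6.674×10⁻¹¹ × (5.68 × 10²⁶) × (3.57 × 10⁵) / (1.01 × 10⁻⁴))^(1/3)
  = 6.45 × 10⁸ m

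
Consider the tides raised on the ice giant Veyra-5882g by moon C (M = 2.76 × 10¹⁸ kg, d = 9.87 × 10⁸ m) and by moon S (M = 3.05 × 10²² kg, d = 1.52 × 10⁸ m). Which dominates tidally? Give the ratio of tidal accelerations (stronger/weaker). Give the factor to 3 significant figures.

The tide-raising term goes as M/d³ (the gradient of a 1/d² field).
Moon C: (2.76 × 10¹⁸) / (9.87 × 10⁸)³ = 2.871 × 10⁻⁹
Moon S: (3.05 × 10²²) / (1.52 × 10⁸)³ = 8.685 × 10⁻³
Ratio (larger/smaller) = 3.03 × 10⁶

Moon S, by a factor of ≈ 3.03 × 10⁶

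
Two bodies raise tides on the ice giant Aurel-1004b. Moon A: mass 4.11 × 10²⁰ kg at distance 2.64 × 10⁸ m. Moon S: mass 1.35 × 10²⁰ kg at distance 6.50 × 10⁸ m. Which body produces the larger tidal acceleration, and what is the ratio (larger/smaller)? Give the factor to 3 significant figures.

The tide-raising term goes as M/d³ (the gradient of a 1/d² field).
Moon A: (4.11 × 10²⁰) / (2.64 × 10⁸)³ = 2.234 × 10⁻⁵
Moon S: (1.35 × 10²⁰) / (6.50 × 10⁸)³ = 4.916 × 10⁻⁷
Ratio (larger/smaller) = 45.4

Moon A, by a factor of ≈ 45.4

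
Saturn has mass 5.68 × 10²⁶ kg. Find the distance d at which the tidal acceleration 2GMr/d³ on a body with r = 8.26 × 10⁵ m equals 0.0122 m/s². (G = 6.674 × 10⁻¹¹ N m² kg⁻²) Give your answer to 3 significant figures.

1.73 × 10⁸ m

2GMr/d³ = a_tidal  ⇒  d = (2GMr / a_tidal)^(1/3)
d = (2 × 6.674×10⁻¹¹ × (5.68 × 10²⁶) × (8.26 × 10⁵) / (0.0122))^(1/3)
  = 1.73 × 10⁸ m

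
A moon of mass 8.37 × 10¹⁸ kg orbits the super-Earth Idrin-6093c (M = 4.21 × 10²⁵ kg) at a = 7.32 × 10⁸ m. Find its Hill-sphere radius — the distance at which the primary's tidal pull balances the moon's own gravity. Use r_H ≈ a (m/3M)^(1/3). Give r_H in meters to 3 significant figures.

r_H ≈ a (m/3M)^(1/3)
    = (7.32 × 10⁸) × (8.37 × 10¹⁸ / (3 × 4.21 × 10²⁵))^(1/3)
    = 2.96 × 10⁶ m

2.96 × 10⁶ m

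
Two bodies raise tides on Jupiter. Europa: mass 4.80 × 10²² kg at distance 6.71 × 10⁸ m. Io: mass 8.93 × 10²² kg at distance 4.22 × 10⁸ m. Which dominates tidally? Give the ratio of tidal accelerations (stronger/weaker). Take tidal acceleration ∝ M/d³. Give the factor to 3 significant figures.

The tide-raising term goes as M/d³ (the gradient of a 1/d² field).
Europa: (4.80 × 10²²) / (6.71 × 10⁸)³ = 1.589 × 10⁻⁴
Io: (8.93 × 10²²) / (4.22 × 10⁸)³ = 1.188 × 10⁻³
Ratio (larger/smaller) = 7.48

Io, by a factor of ≈ 7.48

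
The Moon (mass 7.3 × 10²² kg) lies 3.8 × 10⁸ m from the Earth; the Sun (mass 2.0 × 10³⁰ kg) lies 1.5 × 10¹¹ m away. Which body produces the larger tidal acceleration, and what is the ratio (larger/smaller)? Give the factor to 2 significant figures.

The Moon, by a factor of ≈ 2.2

Tidal acceleration ∝ M/d³, so compare M/d³ for each.
The Moon: (7.3 × 10²²) / (3.8 × 10⁸)³ = 1.330 × 10⁻³
The Sun: (2.0 × 10³⁰) / (1.5 × 10¹¹)³ = 5.926 × 10⁻⁴
Ratio (larger/smaller) = 2.2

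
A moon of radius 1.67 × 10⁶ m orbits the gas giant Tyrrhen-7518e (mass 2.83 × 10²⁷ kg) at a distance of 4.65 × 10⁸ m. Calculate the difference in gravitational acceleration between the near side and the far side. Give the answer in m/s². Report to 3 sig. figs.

1.25 × 10⁻² m/s²

Δg = 4GMr/d³
   = 4 × (6.674 × 10⁻¹¹) × (2.83 × 10²⁷) × (1.67 × 10⁶) / (4.65 × 10⁸)³
   = 1.25 × 10⁻² m/s²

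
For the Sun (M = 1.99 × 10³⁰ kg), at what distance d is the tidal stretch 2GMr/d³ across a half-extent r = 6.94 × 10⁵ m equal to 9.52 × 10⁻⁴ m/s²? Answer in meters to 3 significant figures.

5.79 × 10⁹ m

2GMr/d³ = a_tidal  ⇒  d = (2GMr / a_tidal)^(1/3)
d = (2 × 6.674×10⁻¹¹ × (1.99 × 10³⁰) × (6.94 × 10⁵) / (9.52 × 10⁻⁴))^(1/3)
  = 5.79 × 10⁹ m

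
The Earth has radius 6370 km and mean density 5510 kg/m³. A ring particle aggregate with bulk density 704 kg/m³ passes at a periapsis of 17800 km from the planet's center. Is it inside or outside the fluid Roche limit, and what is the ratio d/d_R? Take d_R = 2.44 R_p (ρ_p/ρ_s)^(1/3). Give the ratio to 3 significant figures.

d_R = 2.44 × (6370 km) × (5510/704)^(1/3) = 30860 km
d/d_R = (17800) / (30860) = 0.577
Since d/d_R < 1, the body is inside the Roche limit.

inside; d/d_R ≈ 0.577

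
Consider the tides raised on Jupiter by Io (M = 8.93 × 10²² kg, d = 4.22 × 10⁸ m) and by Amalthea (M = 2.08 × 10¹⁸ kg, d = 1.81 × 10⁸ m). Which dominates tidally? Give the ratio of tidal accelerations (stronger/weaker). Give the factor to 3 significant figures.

Io, by a factor of ≈ 3390

Tidal stretch scales as M/d³; compute that for each body.
Io: (8.93 × 10²²) / (4.22 × 10⁸)³ = 1.188 × 10⁻³
Amalthea: (2.08 × 10¹⁸) / (1.81 × 10⁸)³ = 3.508 × 10⁻⁷
Ratio (larger/smaller) = 3390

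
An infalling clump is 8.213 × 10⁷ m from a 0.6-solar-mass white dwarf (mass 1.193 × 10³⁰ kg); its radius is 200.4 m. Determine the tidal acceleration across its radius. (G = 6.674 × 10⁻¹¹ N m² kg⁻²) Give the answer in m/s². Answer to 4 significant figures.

Δa = 2GMr/d³
   = 2 × (6.674 × 10⁻¹¹) × (1.193 × 10³⁰) × (200.4) / (8.213 × 10⁷)³
   = 5.760 × 10⁻² m/s²

5.760 × 10⁻² m/s²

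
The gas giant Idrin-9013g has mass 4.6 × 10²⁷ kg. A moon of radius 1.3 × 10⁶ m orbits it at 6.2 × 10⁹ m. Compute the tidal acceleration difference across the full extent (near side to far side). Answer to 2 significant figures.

6.7 × 10⁻⁶ m/s²

a_tidal = 4GMr/d³
        = 4 × (6.674 × 10⁻¹¹) × (4.6 × 10²⁷) × (1.3 × 10⁶) / (6.2 × 10⁹)³
        = 6.7 × 10⁻⁶ m/s²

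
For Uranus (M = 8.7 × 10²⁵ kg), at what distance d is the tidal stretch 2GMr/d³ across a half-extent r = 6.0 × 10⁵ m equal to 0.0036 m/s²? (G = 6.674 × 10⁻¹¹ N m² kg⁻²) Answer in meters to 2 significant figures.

2GMr/d³ = a_tidal  ⇒  d = (2GMr / a_tidal)^(1/3)
d = (2 × 6.674×10⁻¹¹ × (8.7 × 10²⁵) × (6.0 × 10⁵) / (0.0036))^(1/3)
  = 1.2 × 10⁸ m

1.2 × 10⁸ m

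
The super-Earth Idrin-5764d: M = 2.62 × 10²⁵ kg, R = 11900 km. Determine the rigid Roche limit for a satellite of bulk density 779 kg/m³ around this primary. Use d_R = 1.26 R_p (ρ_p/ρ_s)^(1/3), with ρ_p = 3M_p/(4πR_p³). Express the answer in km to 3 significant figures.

25200 km

ρ_p = 3M_p/(4πR_p³) = 3 × (2.62 × 10²⁵) / (4π × (1.19 × 10⁷ m)³) = 3710 kg/m³
d_R = 1.26 × 11900 km × (3710/779)^(1/3)
    = 25200 km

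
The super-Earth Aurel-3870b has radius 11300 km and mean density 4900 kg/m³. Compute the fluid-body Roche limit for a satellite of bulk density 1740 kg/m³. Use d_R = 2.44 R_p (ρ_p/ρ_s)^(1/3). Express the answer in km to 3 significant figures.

38900 km

d_R = 2.44 × 11300 km × (4900/1740)^(1/3)
    = 38900 km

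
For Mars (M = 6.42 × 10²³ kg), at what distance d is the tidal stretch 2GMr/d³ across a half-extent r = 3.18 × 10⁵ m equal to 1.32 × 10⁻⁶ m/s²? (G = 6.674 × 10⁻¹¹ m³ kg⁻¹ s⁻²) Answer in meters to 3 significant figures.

2GMr/d³ = a_tidal  ⇒  d = (2GMr / a_tidal)^(1/3)
d = (2 × 6.674×10⁻¹¹ × (6.42 × 10²³) × (3.18 × 10⁵) / (1.32 × 10⁻⁶))^(1/3)
  = 2.74 × 10⁸ m

2.74 × 10⁸ m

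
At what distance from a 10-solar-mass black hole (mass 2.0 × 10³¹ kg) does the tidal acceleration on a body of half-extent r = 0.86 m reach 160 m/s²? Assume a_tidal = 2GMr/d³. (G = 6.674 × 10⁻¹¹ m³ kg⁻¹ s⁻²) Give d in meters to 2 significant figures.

2GMr/d³ = a_tidal  ⇒  d = (2GMr / a_tidal)^(1/3)
d = (2 × 6.674×10⁻¹¹ × (2.0 × 10³¹) × (0.86) / (160))^(1/3)
  = 2.4 × 10⁶ m

2.4 × 10⁶ m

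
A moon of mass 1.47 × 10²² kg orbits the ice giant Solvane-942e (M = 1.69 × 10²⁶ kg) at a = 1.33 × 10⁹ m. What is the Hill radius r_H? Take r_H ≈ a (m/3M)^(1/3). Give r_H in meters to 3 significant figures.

4.09 × 10⁷ m

r_H ≈ a (m/3M)^(1/3)
    = (1.33 × 10⁹) × (1.47 × 10²² / (3 × 1.69 × 10²⁶))^(1/3)
    = 4.09 × 10⁷ m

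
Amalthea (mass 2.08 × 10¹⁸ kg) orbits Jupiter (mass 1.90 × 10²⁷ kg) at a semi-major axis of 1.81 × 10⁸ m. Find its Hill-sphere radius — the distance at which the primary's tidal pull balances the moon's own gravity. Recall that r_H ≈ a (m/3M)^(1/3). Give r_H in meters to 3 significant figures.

1.29 × 10⁵ m

r_H ≈ a (m/3M)^(1/3)
    = (1.81 × 10⁸) × (2.08 × 10¹⁸ / (3 × 1.90 × 10²⁷))^(1/3)
    = 1.29 × 10⁵ m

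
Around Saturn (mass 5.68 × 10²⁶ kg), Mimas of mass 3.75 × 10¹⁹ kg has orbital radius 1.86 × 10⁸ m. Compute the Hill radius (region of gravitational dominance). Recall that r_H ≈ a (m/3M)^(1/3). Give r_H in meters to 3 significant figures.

5.21 × 10⁵ m

r_H ≈ a (m/3M)^(1/3)
    = (1.86 × 10⁸) × (3.75 × 10¹⁹ / (3 × 5.68 × 10²⁶))^(1/3)
    = 5.21 × 10⁵ m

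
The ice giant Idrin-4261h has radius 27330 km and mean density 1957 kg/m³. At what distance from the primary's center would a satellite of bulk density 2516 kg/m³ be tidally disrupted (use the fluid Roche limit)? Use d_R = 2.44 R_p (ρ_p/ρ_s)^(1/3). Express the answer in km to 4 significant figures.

61330 km

d_R = 2.44 × 27330 km × (1957/2516)^(1/3)
    = 61330 km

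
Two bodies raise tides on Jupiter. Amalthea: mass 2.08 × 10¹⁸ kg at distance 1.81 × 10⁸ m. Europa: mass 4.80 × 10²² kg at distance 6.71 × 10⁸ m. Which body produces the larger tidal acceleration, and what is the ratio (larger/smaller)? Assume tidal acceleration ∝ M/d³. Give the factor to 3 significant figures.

Europa, by a factor of ≈ 453

Compare M/d³ for the two perturbers:
Amalthea: (2.08 × 10¹⁸) / (1.81 × 10⁸)³ = 3.508 × 10⁻⁷
Europa: (4.80 × 10²²) / (6.71 × 10⁸)³ = 1.589 × 10⁻⁴
Ratio (larger/smaller) = 453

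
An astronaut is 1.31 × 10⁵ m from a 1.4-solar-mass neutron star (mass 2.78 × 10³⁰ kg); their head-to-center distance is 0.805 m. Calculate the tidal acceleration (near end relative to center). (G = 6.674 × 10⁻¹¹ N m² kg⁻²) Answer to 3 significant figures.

a_tidal = 2GMr/d³
        = 2 × (6.674 × 10⁻¹¹) × (2.78 × 10³⁰) × (0.805) / (1.31 × 10⁵)³
        = 1.33 × 10⁵ m/s²

1.33 × 10⁵ m/s²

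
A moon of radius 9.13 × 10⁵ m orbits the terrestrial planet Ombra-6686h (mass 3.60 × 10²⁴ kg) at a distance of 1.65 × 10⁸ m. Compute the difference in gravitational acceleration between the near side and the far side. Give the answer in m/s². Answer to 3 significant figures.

Δa = 4GMr/d³
   = 4 × (6.674 × 10⁻¹¹) × (3.60 × 10²⁴) × (9.13 × 10⁵) / (1.65 × 10⁸)³
   = 1.95 × 10⁻⁴ m/s²

1.95 × 10⁻⁴ m/s²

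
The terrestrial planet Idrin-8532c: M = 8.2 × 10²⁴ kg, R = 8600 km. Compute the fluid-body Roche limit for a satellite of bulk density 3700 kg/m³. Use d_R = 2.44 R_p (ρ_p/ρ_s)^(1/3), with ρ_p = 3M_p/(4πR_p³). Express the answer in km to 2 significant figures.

20000 km

ρ_p = 3M_p/(4πR_p³) = 3 × (8.2 × 10²⁴) / (4π × (8.6 × 10⁶ m)³) = 3100 kg/m³
d_R = 2.44 × 8600 km × (3100/3700)^(1/3)
    = 20000 km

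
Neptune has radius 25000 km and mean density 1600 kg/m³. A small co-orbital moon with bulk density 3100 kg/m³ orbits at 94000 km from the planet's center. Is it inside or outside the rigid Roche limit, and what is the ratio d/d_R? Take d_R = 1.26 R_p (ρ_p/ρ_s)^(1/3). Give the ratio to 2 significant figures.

outside; d/d_R ≈ 3.7

d_R = 1.26 × (25000 km) × (1600/3100)^(1/3) = 25270 km
d/d_R = (94000) / (25270) = 3.7
Since d/d_R > 1, the body is outside the Roche limit.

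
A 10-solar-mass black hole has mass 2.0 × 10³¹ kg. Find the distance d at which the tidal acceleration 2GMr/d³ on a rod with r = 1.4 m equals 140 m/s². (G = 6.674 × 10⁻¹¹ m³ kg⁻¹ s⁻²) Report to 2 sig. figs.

3.0 × 10⁶ m

2GMr/d³ = a_tidal  ⇒  d = (2GMr / a_tidal)^(1/3)
d = (2 × 6.674×10⁻¹¹ × (2.0 × 10³¹) × (1.4) / (140))^(1/3)
  = 3.0 × 10⁶ m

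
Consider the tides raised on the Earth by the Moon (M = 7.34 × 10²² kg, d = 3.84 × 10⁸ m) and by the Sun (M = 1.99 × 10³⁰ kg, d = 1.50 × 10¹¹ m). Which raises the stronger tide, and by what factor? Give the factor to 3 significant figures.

Tidal acceleration ∝ M/d³, so compare M/d³ for each.
The Moon: (7.34 × 10²²) / (3.84 × 10⁸)³ = 1.296 × 10⁻³
The Sun: (1.99 × 10³⁰) / (1.50 × 10¹¹)³ = 5.896 × 10⁻⁴
Ratio (larger/smaller) = 2.20

The Moon, by a factor of ≈ 2.20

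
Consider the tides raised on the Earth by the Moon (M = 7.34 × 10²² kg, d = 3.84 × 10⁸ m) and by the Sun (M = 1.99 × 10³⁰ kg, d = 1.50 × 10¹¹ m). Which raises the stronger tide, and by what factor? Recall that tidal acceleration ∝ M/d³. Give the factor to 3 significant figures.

The tide-raising term goes as M/d³ (the gradient of a 1/d² field).
The Moon: (7.34 × 10²²) / (3.84 × 10⁸)³ = 1.296 × 10⁻³
The Sun: (1.99 × 10³⁰) / (1.50 × 10¹¹)³ = 5.896 × 10⁻⁴
Ratio (larger/smaller) = 2.20

The Moon, by a factor of ≈ 2.20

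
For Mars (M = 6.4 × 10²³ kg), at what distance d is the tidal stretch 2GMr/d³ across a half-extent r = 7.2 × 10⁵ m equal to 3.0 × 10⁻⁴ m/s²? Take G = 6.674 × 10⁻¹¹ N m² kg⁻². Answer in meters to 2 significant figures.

5.9 × 10⁷ m

2GMr/d³ = a_tidal  ⇒  d = (2GMr / a_tidal)^(1/3)
d = (2 × 6.674×10⁻¹¹ × (6.4 × 10²³) × (7.2 × 10⁵) / (3.0 × 10⁻⁴))^(1/3)
  = 5.9 × 10⁷ m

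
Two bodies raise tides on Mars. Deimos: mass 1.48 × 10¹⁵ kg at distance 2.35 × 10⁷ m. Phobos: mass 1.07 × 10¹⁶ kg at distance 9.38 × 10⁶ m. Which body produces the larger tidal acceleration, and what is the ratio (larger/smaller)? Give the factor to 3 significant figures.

The tide-raising term goes as M/d³ (the gradient of a 1/d² field).
Deimos: (1.48 × 10¹⁵) / (2.35 × 10⁷)³ = 1.140 × 10⁻⁷
Phobos: (1.07 × 10¹⁶) / (9.38 × 10⁶)³ = 1.297 × 10⁻⁵
Ratio (larger/smaller) = 114

Phobos, by a factor of ≈ 114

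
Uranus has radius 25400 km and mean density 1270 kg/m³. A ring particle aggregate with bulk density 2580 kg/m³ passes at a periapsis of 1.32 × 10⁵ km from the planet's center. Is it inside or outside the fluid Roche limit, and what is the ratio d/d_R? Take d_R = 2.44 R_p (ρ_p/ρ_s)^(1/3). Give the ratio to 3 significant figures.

d_R = 2.44 × (25400 km) × (1270/2580)^(1/3) = 48930 km
d/d_R = (1.32 × 10⁵) / (48930) = 2.70
Since d/d_R > 1, the body is outside the Roche limit.

outside; d/d_R ≈ 2.70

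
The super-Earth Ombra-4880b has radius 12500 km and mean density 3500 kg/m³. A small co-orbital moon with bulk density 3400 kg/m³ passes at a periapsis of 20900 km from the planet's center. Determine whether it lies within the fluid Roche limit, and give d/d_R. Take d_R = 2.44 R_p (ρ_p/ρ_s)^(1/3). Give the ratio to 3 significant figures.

d_R = 2.44 × (12500 km) × (3500/3400)^(1/3) = 30800 km
d/d_R = (20900) / (30800) = 0.679
Since d/d_R < 1, the body is inside the Roche limit.

inside; d/d_R ≈ 0.679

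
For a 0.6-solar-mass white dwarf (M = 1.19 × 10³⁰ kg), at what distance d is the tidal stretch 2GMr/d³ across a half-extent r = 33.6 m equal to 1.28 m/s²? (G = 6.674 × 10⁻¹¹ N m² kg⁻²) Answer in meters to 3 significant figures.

1.61 × 10⁷ m

2GMr/d³ = a_tidal  ⇒  d = (2GMr / a_tidal)^(1/3)
d = (2 × 6.674×10⁻¹¹ × (1.19 × 10³⁰) × (33.6) / (1.28))^(1/3)
  = 1.61 × 10⁷ m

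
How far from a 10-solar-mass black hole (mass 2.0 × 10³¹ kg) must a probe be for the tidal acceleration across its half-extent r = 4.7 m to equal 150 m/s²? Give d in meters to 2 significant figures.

2GMr/d³ = a_tidal  ⇒  d = (2GMr / a_tidal)^(1/3)
d = (2 × 6.674×10⁻¹¹ × (2.0 × 10³¹) × (4.7) / (150))^(1/3)
  = 4.4 × 10⁶ m

4.4 × 10⁶ m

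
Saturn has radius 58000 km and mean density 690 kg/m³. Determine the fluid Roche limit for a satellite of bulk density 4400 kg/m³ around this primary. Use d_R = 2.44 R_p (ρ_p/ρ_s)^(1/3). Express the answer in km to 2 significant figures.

d_R = 2.44 × 58000 km × (690/4400)^(1/3)
    = 76000 km

76000 km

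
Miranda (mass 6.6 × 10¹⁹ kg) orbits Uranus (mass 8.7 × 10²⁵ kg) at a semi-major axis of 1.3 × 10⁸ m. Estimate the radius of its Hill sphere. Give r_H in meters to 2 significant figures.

r_H ≈ a (m/3M)^(1/3)
    = (1.3 × 10⁸) × (6.6 × 10¹⁹ / (3 × 8.7 × 10²⁵))^(1/3)
    = 8.2 × 10⁵ m

8.2 × 10⁵ m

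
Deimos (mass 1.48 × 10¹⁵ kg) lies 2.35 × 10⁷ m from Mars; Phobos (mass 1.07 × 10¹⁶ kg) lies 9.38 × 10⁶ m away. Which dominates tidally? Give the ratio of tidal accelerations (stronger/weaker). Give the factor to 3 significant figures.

Tidal stretch scales as M/d³; compute that for each body.
Deimos: (1.48 × 10¹⁵) / (2.35 × 10⁷)³ = 1.140 × 10⁻⁷
Phobos: (1.07 × 10¹⁶) / (9.38 × 10⁶)³ = 1.297 × 10⁻⁵
Ratio (larger/smaller) = 114

Phobos, by a factor of ≈ 114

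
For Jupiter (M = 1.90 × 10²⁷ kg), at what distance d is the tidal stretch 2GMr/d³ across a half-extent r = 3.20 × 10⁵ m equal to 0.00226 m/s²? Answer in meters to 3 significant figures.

3.30 × 10⁸ m

2GMr/d³ = a_tidal  ⇒  d = (2GMr / a_tidal)^(1/3)
d = (2 × 6.674×10⁻¹¹ × (1.90 × 10²⁷) × (3.20 × 10⁵) / (0.00226))^(1/3)
  = 3.30 × 10⁸ m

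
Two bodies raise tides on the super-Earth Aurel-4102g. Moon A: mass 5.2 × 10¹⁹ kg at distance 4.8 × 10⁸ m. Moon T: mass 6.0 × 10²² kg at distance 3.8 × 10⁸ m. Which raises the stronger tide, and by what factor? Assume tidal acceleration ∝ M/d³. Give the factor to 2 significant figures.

Moon T, by a factor of ≈ 2300

Tidal stretch scales as M/d³; compute that for each body.
Moon A: (5.2 × 10¹⁹) / (4.8 × 10⁸)³ = 4.702 × 10⁻⁷
Moon T: (6.0 × 10²²) / (3.8 × 10⁸)³ = 1.093 × 10⁻³
Ratio (larger/smaller) = 2300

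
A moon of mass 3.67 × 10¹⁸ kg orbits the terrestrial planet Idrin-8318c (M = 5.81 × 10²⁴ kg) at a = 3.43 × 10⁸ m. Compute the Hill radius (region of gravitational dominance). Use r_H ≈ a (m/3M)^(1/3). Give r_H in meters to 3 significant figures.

r_H ≈ a (m/3M)^(1/3)
    = (3.43 × 10⁸) × (3.67 × 10¹⁸ / (3 × 5.81 × 10²⁴))^(1/3)
    = 2.04 × 10⁶ m

2.04 × 10⁶ m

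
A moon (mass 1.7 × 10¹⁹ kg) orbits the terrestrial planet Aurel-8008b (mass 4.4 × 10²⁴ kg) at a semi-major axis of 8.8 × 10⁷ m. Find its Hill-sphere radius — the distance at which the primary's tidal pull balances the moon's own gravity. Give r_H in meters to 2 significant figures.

r_H ≈ a (m/3M)^(1/3)
    = (8.8 × 10⁷) × (1.7 × 10¹⁹ / (3 × 4.4 × 10²⁴))^(1/3)
    = 9.6 × 10⁵ m

9.6 × 10⁵ m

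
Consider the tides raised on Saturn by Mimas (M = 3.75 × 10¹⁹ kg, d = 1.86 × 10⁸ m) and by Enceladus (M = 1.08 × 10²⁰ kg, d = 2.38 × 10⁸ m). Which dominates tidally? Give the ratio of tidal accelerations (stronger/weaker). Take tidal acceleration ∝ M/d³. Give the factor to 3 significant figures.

Enceladus, by a factor of ≈ 1.37

Tidal acceleration ∝ M/d³, so compare M/d³ for each.
Mimas: (3.75 × 10¹⁹) / (1.86 × 10⁸)³ = 5.828 × 10⁻⁶
Enceladus: (1.08 × 10²⁰) / (2.38 × 10⁸)³ = 8.011 × 10⁻⁶
Ratio (larger/smaller) = 1.37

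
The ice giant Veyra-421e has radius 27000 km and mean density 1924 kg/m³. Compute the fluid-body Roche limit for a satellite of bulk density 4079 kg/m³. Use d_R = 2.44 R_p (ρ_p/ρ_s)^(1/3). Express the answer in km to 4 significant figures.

51280 km

d_R = 2.44 × 27000 km × (1924/4079)^(1/3)
    = 51280 km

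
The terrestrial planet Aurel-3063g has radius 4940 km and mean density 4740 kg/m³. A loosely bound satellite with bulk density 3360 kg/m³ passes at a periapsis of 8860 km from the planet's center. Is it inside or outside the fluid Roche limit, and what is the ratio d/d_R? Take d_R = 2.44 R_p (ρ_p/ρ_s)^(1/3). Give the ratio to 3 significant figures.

inside; d/d_R ≈ 0.655

d_R = 2.44 × (4940 km) × (4740/3360)^(1/3) = 13520 km
d/d_R = (8860) / (13520) = 0.655
Since d/d_R < 1, the body is inside the Roche limit.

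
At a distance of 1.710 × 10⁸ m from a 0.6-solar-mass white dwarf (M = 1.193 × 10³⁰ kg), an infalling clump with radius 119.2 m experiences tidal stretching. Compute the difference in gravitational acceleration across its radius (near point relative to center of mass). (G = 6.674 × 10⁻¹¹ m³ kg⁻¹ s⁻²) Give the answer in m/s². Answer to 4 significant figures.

3.796 × 10⁻³ m/s²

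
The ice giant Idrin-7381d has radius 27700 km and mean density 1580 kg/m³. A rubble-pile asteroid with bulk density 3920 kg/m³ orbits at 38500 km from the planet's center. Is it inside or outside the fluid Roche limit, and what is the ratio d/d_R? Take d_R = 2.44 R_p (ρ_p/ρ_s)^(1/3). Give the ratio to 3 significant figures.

inside; d/d_R ≈ 0.771

d_R = 2.44 × (27700 km) × (1580/3920)^(1/3) = 49930 km
d/d_R = (38500) / (49930) = 0.771
Since d/d_R < 1, the body is inside the Roche limit.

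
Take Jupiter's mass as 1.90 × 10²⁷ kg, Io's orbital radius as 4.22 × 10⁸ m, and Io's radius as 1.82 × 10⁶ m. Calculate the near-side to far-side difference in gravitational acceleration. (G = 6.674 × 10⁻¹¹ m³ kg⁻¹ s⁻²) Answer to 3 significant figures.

a_tidal = 4GMr/d³
        = 4 × (6.674 × 10⁻¹¹) × (1.90 × 10²⁷) × (1.82 × 10⁶) / (4.22 × 10⁸)³
        = 1.23 × 10⁻² m/s²

1.23 × 10⁻² m/s²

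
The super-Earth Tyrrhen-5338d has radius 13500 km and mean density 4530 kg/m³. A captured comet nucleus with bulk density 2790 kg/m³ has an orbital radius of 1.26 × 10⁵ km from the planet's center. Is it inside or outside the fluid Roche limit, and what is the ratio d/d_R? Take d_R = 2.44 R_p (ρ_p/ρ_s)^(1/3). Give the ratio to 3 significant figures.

d_R = 2.44 × (13500 km) × (4530/2790)^(1/3) = 38720 km
d/d_R = (1.26 × 10⁵) / (38720) = 3.25
Since d/d_R > 1, the body is outside the Roche limit.

outside; d/d_R ≈ 3.25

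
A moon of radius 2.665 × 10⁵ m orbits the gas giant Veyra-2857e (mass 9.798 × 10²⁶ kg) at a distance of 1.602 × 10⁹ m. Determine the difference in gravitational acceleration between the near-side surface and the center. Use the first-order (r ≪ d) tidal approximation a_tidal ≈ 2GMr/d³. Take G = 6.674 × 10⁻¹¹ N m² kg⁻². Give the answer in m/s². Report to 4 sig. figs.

Δg = 2GMr/d³
   = 2 × (6.674 × 10⁻¹¹) × (9.798 × 10²⁶) × (2.665 × 10⁵) / (1.602 × 10⁹)³
   = 8.477 × 10⁻⁶ m/s²

8.477 × 10⁻⁶ m/s²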